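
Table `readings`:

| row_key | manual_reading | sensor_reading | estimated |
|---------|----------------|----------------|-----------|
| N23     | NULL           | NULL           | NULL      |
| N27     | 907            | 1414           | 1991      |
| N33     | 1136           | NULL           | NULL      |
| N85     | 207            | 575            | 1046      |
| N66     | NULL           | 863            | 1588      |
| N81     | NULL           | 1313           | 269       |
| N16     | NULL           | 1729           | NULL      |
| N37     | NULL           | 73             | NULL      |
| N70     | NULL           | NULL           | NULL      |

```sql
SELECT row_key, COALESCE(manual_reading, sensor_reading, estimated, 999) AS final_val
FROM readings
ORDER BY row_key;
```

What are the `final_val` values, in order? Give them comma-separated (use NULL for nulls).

1729, 999, 907, 1136, 73, 863, 999, 1313, 207

row_key=N16: manual_reading=NULL, sensor_reading=1729 → 1729
row_key=N23: manual_reading=NULL, sensor_reading=NULL, estimated=NULL, → literal 999 → 999
row_key=N27: manual_reading=907 → 907
row_key=N33: manual_reading=1136 → 1136
row_key=N37: manual_reading=NULL, sensor_reading=73 → 73
row_key=N66: manual_reading=NULL, sensor_reading=863 → 863
row_key=N70: manual_reading=NULL, sensor_reading=NULL, estimated=NULL, → literal 999 → 999
row_key=N81: manual_reading=NULL, sensor_reading=1313 → 1313
row_key=N85: manual_reading=207 → 207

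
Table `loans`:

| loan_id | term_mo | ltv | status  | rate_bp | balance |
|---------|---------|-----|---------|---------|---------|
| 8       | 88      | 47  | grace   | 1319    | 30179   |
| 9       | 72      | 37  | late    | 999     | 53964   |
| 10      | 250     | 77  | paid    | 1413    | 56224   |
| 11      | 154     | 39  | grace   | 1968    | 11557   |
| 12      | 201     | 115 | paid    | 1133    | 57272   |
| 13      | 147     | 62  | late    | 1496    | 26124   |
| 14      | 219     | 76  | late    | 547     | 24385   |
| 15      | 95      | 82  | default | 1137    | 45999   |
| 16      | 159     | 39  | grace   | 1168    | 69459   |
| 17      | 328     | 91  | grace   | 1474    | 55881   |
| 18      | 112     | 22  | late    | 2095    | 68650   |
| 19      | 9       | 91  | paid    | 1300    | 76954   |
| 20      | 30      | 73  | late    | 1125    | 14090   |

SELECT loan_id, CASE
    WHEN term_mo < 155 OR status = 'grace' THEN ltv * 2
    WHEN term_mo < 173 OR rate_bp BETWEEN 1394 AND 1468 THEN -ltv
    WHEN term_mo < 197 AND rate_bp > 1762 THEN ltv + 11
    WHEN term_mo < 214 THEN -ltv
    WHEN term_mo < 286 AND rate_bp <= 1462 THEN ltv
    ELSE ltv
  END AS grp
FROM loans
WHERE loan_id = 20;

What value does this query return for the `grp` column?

146

loan_id = 20: term_mo=30, ltv=73, status=late, rate_bp=1125, balance=14090.
term_mo < 155 OR status = 'grace' → true → 146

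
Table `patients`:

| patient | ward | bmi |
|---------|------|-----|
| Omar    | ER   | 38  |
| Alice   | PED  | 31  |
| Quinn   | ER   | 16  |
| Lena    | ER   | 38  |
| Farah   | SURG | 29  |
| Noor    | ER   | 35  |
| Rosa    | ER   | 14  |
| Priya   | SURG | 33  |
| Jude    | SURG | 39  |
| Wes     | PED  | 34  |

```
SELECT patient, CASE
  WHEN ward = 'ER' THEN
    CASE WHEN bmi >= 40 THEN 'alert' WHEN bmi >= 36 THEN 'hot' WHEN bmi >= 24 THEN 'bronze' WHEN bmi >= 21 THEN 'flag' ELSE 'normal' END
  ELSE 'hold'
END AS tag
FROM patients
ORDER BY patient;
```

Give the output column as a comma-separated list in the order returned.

hold, hold, hold, hot, bronze, hot, hold, normal, normal, hold

patient=Alice: ward='PED' → outer ELSE → hold
patient=Farah: ward='SURG' → outer ELSE → hold
patient=Jude: ward='SURG' → outer ELSE → hold
patient=Lena: ward='ER' → inner[bmi >= 36] → hot
patient=Noor: ward='ER' → inner[bmi >= 24] → bronze
patient=Omar: ward='ER' → inner[bmi >= 36] → hot
patient=Priya: ward='SURG' → outer ELSE → hold
patient=Quinn: ward='ER' → inner[ELSE] → normal
patient=Rosa: ward='ER' → inner[ELSE] → normal
patient=Wes: ward='PED' → outer ELSE → hold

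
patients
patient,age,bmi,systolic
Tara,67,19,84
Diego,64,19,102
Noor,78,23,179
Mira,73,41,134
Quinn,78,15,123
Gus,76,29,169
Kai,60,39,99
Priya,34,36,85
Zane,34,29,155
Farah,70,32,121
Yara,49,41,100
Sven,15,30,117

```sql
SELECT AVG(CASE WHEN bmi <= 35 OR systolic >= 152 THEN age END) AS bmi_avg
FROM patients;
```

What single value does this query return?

60.25

patient=Tara: ✓ → 67
patient=Diego: ✓ → 64
patient=Noor: ✓ → 78
patient=Mira: ✗
patient=Quinn: ✓ → 78
patient=Gus: ✓ → 76
patient=Kai: ✗
patient=Priya: ✗
patient=Zane: ✓ → 34
patient=Farah: ✓ → 70
patient=Yara: ✗
patient=Sven: ✓ → 15
bmi_avg = (67 + 64 + 78 + 78 + 76 + 34 + 70 + 15) / 8 = 60.25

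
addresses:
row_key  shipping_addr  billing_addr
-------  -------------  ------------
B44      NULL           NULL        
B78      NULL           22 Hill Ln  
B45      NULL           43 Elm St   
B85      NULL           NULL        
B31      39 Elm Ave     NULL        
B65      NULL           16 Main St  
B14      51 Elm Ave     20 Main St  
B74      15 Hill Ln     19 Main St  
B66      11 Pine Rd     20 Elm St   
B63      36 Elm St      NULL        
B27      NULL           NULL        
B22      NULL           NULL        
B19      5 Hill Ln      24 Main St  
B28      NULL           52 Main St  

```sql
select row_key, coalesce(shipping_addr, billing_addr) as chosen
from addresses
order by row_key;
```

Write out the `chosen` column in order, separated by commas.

row_key=B14: shipping_addr=51 Elm Ave → 51 Elm Ave
row_key=B19: shipping_addr=5 Hill Ln → 5 Hill Ln
row_key=B22: shipping_addr=NULL, billing_addr=NULL (all NULL) → NULL
row_key=B27: shipping_addr=NULL, billing_addr=NULL (all NULL) → NULL
row_key=B28: shipping_addr=NULL, billing_addr=52 Main St → 52 Main St
row_key=B31: shipping_addr=39 Elm Ave → 39 Elm Ave
row_key=B44: shipping_addr=NULL, billing_addr=NULL (all NULL) → NULL
row_key=B45: shipping_addr=NULL, billing_addr=43 Elm St → 43 Elm St
row_key=B63: shipping_addr=36 Elm St → 36 Elm St
row_key=B65: shipping_addr=NULL, billing_addr=16 Main St → 16 Main St
row_key=B66: shipping_addr=11 Pine Rd → 11 Pine Rd
row_key=B74: shipping_addr=15 Hill Ln → 15 Hill Ln
row_key=B78: shipping_addr=NULL, billing_addr=22 Hill Ln → 22 Hill Ln
row_key=B85: shipping_addr=NULL, billing_addr=NULL (all NULL) → NULL

51 Elm Ave, 5 Hill Ln, NULL, NULL, 52 Main St, 39 Elm Ave, NULL, 43 Elm St, 36 Elm St, 16 Main St, 11 Pine Rd, 15 Hill Ln, 22 Hill Ln, NULL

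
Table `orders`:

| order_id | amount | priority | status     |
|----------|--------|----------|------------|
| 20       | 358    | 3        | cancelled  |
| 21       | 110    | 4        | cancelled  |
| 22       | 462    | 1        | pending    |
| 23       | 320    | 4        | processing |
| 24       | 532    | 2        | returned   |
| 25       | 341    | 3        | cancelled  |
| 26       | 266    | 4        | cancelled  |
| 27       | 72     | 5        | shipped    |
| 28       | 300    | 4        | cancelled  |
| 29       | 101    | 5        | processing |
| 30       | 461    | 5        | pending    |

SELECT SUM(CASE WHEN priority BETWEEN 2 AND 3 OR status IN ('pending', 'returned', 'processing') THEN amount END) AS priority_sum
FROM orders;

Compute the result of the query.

2575

order_id=20: ✓ → 358
order_id=21: ✗
order_id=22: ✓ → 462
order_id=23: ✓ → 320
order_id=24: ✓ → 532
order_id=25: ✓ → 341
order_id=26: ✗
order_id=27: ✗
order_id=28: ✗
order_id=29: ✓ → 101
order_id=30: ✓ → 461
priority_sum = 358 + 462 + 320 + 532 + 341 + 101 + 461 = 2575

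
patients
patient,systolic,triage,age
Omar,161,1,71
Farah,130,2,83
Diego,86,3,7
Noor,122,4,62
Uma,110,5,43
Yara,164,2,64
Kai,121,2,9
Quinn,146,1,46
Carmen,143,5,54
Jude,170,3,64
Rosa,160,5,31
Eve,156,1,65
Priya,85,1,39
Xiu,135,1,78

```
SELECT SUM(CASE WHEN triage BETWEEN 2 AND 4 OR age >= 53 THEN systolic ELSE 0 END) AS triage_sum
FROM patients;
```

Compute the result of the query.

1388

patient=Omar: ✓ → 161
patient=Farah: ✓ → 130
patient=Diego: ✓ → 86
patient=Noor: ✓ → 122
patient=Uma: ✗
patient=Yara: ✓ → 164
patient=Kai: ✓ → 121
patient=Quinn: ✗
patient=Carmen: ✓ → 143
patient=Jude: ✓ → 170
patient=Rosa: ✗
patient=Eve: ✓ → 156
patient=Priya: ✗
patient=Xiu: ✓ → 135
triage_sum = 161 + 130 + 86 + 122 + 164 + 121 + 143 + 170 + 156 + 135 = 1388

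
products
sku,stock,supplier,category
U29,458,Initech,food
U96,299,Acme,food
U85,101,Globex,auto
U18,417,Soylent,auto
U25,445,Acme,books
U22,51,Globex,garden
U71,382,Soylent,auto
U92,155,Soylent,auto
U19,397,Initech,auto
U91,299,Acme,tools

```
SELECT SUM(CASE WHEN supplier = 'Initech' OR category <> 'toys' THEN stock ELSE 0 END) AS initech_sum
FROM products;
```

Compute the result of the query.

3004

sku=U29: ✓ → 458
sku=U96: ✓ → 299
sku=U85: ✓ → 101
sku=U18: ✓ → 417
sku=U25: ✓ → 445
sku=U22: ✓ → 51
sku=U71: ✓ → 382
sku=U92: ✓ → 155
sku=U19: ✓ → 397
sku=U91: ✓ → 299
initech_sum = 458 + 299 + 101 + 417 + 445 + 51 + 382 + 155 + 397 + 299 = 3004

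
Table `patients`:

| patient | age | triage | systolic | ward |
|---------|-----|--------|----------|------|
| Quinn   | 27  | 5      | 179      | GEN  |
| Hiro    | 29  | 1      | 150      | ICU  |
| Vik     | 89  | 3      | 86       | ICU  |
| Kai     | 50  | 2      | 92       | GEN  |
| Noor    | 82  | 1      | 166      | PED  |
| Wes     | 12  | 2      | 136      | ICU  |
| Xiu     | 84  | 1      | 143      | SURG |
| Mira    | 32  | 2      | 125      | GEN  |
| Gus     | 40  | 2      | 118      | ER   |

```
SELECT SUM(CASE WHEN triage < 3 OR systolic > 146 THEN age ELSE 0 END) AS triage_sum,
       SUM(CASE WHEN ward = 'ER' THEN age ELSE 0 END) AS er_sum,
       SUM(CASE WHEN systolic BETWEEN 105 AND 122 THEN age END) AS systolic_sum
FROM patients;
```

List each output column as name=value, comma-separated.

[triage_sum: triage < 3 OR systolic > 146]
patient=Quinn: ✓ → 27
patient=Hiro: ✓ → 29
patient=Vik: ✗
patient=Kai: ✓ → 50
patient=Noor: ✓ → 82
patient=Wes: ✓ → 12
patient=Xiu: ✓ → 84
patient=Mira: ✓ → 32
patient=Gus: ✓ → 40
triage_sum = 27 + 29 + 50 + 82 + 12 + 84 + 32 + 40 = 356
—
[er_sum: ward = 'ER']
patient=Quinn: ✗
patient=Hiro: ✗
patient=Vik: ✗
patient=Kai: ✗
patient=Noor: ✗
patient=Wes: ✗
patient=Xiu: ✗
patient=Mira: ✗
patient=Gus: ✓ → 40
er_sum = 40
—
[systolic_sum: systolic BETWEEN 105 AND 122]
patient=Quinn: ✗
patient=Hiro: ✗
patient=Vik: ✗
patient=Kai: ✗
patient=Noor: ✗
patient=Wes: ✗
patient=Xiu: ✗
patient=Mira: ✗
patient=Gus: ✓ → 40
systolic_sum = 40

triage_sum=356, er_sum=40, systolic_sum=40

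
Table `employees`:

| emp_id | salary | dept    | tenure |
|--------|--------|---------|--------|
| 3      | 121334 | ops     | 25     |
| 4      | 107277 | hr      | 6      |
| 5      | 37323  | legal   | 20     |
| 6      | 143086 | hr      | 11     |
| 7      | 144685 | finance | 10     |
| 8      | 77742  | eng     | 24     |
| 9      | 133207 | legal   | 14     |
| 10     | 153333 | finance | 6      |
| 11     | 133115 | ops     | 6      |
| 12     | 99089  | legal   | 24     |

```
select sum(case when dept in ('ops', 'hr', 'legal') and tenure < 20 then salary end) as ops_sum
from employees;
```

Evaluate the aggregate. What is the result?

emp_id=3: ✗
emp_id=4: ✓ → 107277
emp_id=5: ✗
emp_id=6: ✓ → 143086
emp_id=7: ✗
emp_id=8: ✗
emp_id=9: ✓ → 133207
emp_id=10: ✗
emp_id=11: ✓ → 133115
emp_id=12: ✗
ops_sum = 107277 + 143086 + 133207 + 133115 = 516685

516685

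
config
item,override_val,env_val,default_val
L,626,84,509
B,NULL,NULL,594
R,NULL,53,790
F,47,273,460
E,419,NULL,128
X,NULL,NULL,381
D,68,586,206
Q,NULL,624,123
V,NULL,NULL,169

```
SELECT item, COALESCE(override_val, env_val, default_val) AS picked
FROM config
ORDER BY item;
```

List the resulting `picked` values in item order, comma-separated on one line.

594, 68, 419, 47, 626, 624, 53, 169, 381

item=B: override_val=NULL, env_val=NULL, default_val=594 → 594
item=D: override_val=68 → 68
item=E: override_val=419 → 419
item=F: override_val=47 → 47
item=L: override_val=626 → 626
item=Q: override_val=NULL, env_val=624 → 624
item=R: override_val=NULL, env_val=53 → 53
item=V: override_val=NULL, env_val=NULL, default_val=169 → 169
item=X: override_val=NULL, env_val=NULL, default_val=381 → 381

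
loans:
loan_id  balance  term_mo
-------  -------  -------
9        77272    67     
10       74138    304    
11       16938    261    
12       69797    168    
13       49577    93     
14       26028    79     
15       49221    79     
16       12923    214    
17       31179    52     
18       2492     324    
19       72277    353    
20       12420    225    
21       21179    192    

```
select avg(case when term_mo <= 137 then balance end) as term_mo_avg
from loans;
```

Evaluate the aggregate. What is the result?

46655.4

loan_id=9: ✓ → 77272
loan_id=10: ✗
loan_id=11: ✗
loan_id=12: ✗
loan_id=13: ✓ → 49577
loan_id=14: ✓ → 26028
loan_id=15: ✓ → 49221
loan_id=16: ✗
loan_id=17: ✓ → 31179
loan_id=18: ✗
loan_id=19: ✗
loan_id=20: ✗
loan_id=21: ✗
term_mo_avg = (77272 + 49577 + 26028 + 49221 + 31179) / 5 = 46655.4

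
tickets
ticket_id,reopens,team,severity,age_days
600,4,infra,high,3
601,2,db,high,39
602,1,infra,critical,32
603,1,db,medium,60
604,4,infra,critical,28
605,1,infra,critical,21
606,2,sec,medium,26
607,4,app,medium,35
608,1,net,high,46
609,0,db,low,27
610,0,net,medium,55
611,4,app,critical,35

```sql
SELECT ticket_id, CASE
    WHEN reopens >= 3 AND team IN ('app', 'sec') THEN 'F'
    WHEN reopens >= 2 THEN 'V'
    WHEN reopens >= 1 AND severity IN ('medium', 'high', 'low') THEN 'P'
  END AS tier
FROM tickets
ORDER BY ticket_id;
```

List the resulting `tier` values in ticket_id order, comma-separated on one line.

ticket_id=600: reopens >= 2 → V
ticket_id=601: reopens >= 2 → V
ticket_id=602: (no match → NULL) → NULL
ticket_id=603: reopens >= 1 AND severity IN ('medium', 'high', 'low') → P
ticket_id=604: reopens >= 2 → V
ticket_id=605: (no match → NULL) → NULL
ticket_id=606: reopens >= 2 → V
ticket_id=607: reopens >= 3 AND team IN ('app', 'sec') → F
ticket_id=608: reopens >= 1 AND severity IN ('medium', 'high', 'low') → P
ticket_id=609: (no match → NULL) → NULL
ticket_id=610: (no match → NULL) → NULL
ticket_id=611: reopens >= 3 AND team IN ('app', 'sec') → F

V, V, NULL, P, V, NULL, V, F, P, NULL, NULL, F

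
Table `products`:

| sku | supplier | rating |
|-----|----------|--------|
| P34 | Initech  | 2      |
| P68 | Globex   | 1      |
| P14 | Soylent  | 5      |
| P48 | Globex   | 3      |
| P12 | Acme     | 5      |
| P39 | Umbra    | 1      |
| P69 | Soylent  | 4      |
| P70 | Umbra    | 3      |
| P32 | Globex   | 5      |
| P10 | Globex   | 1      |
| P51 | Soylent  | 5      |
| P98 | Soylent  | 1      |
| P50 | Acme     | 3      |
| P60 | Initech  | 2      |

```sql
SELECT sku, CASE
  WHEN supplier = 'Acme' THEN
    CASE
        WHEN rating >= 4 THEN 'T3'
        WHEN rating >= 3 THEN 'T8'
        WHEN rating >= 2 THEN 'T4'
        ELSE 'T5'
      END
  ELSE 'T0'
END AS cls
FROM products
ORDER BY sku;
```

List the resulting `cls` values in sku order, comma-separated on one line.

T0, T3, T0, T0, T0, T0, T0, T8, T0, T0, T0, T0, T0, T0

sku=P10: supplier='Globex' → outer ELSE → T0
sku=P12: supplier='Acme' → inner[rating >= 4] → T3
sku=P14: supplier='Soylent' → outer ELSE → T0
sku=P32: supplier='Globex' → outer ELSE → T0
sku=P34: supplier='Initech' → outer ELSE → T0
sku=P39: supplier='Umbra' → outer ELSE → T0
sku=P48: supplier='Globex' → outer ELSE → T0
sku=P50: supplier='Acme' → inner[rating >= 3] → T8
sku=P51: supplier='Soylent' → outer ELSE → T0
sku=P60: supplier='Initech' → outer ELSE → T0
sku=P68: supplier='Globex' → outer ELSE → T0
sku=P69: supplier='Soylent' → outer ELSE → T0
sku=P70: supplier='Umbra' → outer ELSE → T0
sku=P98: supplier='Soylent' → outer ELSE → T0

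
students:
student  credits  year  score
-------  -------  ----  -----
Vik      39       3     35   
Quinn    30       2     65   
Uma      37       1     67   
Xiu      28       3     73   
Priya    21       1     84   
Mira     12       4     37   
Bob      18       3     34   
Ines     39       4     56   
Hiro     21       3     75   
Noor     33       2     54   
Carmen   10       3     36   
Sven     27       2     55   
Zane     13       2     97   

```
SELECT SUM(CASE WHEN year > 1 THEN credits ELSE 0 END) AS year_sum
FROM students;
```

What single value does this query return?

270

student=Vik: ✓ → 39
student=Quinn: ✓ → 30
student=Uma: ✗
student=Xiu: ✓ → 28
student=Priya: ✗
student=Mira: ✓ → 12
student=Bob: ✓ → 18
student=Ines: ✓ → 39
student=Hiro: ✓ → 21
student=Noor: ✓ → 33
student=Carmen: ✓ → 10
student=Sven: ✓ → 27
student=Zane: ✓ → 13
year_sum = 39 + 30 + 28 + 12 + 18 + 39 + 21 + 33 + 10 + 27 + 13 = 270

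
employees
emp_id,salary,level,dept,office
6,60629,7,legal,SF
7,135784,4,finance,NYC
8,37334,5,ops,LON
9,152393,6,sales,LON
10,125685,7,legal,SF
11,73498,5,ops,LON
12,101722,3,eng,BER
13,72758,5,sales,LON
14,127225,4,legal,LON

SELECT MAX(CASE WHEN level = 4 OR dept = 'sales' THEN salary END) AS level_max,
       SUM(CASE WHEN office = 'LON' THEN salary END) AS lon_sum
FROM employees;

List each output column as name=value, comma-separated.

[level_max: level = 4 OR dept = 'sales']
emp_id=6: ✗
emp_id=7: ✓ → 135784
emp_id=8: ✗
emp_id=9: ✓ → 152393
emp_id=10: ✗
emp_id=11: ✗
emp_id=12: ✗
emp_id=13: ✓ → 72758
emp_id=14: ✓ → 127225
level_max = MAX(135784, 152393, 72758, 127225) = 152393
—
[lon_sum: office = 'LON']
emp_id=6: ✗
emp_id=7: ✗
emp_id=8: ✓ → 37334
emp_id=9: ✓ → 152393
emp_id=10: ✗
emp_id=11: ✓ → 73498
emp_id=12: ✗
emp_id=13: ✓ → 72758
emp_id=14: ✓ → 127225
lon_sum = 37334 + 152393 + 73498 + 72758 + 127225 = 463208

level_max=152393, lon_sum=463208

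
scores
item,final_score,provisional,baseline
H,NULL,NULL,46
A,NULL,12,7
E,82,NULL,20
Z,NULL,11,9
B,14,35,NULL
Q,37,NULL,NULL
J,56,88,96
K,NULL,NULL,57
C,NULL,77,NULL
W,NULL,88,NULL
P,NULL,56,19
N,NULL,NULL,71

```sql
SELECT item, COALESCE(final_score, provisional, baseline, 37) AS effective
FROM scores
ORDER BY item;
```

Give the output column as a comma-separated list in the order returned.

12, 14, 77, 82, 46, 56, 57, 71, 56, 37, 88, 11

item=A: final_score=NULL, provisional=12 → 12
item=B: final_score=14 → 14
item=C: final_score=NULL, provisional=77 → 77
item=E: final_score=82 → 82
item=H: final_score=NULL, provisional=NULL, baseline=46 → 46
item=J: final_score=56 → 56
item=K: final_score=NULL, provisional=NULL, baseline=57 → 57
item=N: final_score=NULL, provisional=NULL, baseline=71 → 71
item=P: final_score=NULL, provisional=56 → 56
item=Q: final_score=37 → 37
item=W: final_score=NULL, provisional=88 → 88
item=Z: final_score=NULL, provisional=11 → 11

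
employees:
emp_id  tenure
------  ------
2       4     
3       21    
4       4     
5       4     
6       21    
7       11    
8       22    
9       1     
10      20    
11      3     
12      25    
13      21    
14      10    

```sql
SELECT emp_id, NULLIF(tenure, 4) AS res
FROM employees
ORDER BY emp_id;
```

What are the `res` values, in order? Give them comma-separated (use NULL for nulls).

NULL, 21, NULL, NULL, 21, 11, 22, 1, 20, 3, 25, 21, 10

emp_id=2: tenure=4 vs 4: equal → NULL
emp_id=3: tenure=21 vs 4: differ → 21
emp_id=4: tenure=4 vs 4: equal → NULL
emp_id=5: tenure=4 vs 4: equal → NULL
emp_id=6: tenure=21 vs 4: differ → 21
emp_id=7: tenure=11 vs 4: differ → 11
emp_id=8: tenure=22 vs 4: differ → 22
emp_id=9: tenure=1 vs 4: differ → 1
emp_id=10: tenure=20 vs 4: differ → 20
emp_id=11: tenure=3 vs 4: differ → 3
emp_id=12: tenure=25 vs 4: differ → 25
emp_id=13: tenure=21 vs 4: differ → 21
emp_id=14: tenure=10 vs 4: differ → 10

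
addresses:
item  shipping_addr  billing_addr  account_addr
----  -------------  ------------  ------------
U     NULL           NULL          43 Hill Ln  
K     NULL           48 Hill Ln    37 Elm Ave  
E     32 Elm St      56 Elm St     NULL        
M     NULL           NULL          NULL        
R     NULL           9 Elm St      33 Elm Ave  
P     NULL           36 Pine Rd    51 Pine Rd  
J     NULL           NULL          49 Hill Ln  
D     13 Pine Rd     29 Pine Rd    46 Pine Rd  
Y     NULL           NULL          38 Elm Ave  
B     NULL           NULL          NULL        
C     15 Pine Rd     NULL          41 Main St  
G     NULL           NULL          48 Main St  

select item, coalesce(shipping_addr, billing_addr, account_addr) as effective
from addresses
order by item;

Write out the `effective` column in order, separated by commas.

item=B: shipping_addr=NULL, billing_addr=NULL, account_addr=NULL (all NULL) → NULL
item=C: shipping_addr=15 Pine Rd → 15 Pine Rd
item=D: shipping_addr=13 Pine Rd → 13 Pine Rd
item=E: shipping_addr=32 Elm St → 32 Elm St
item=G: shipping_addr=NULL, billing_addr=NULL, account_addr=48 Main St → 48 Main St
item=J: shipping_addr=NULL, billing_addr=NULL, account_addr=49 Hill Ln → 49 Hill Ln
item=K: shipping_addr=NULL, billing_addr=48 Hill Ln → 48 Hill Ln
item=M: shipping_addr=NULL, billing_addr=NULL, account_addr=NULL (all NULL) → NULL
item=P: shipping_addr=NULL, billing_addr=36 Pine Rd → 36 Pine Rd
item=R: shipping_addr=NULL, billing_addr=9 Elm St → 9 Elm St
item=U: shipping_addr=NULL, billing_addr=NULL, account_addr=43 Hill Ln → 43 Hill Ln
item=Y: shipping_addr=NULL, billing_addr=NULL, account_addr=38 Elm Ave → 38 Elm Ave

NULL, 15 Pine Rd, 13 Pine Rd, 32 Elm St, 48 Main St, 49 Hill Ln, 48 Hill Ln, NULL, 36 Pine Rd, 9 Elm St, 43 Hill Ln, 38 Elm Ave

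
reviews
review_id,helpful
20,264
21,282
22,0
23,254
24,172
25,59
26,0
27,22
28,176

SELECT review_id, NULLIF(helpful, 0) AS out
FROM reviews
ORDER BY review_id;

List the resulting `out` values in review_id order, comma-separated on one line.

264, 282, NULL, 254, 172, 59, NULL, 22, 176

review_id=20: helpful=264 vs 0: differ → 264
review_id=21: helpful=282 vs 0: differ → 282
review_id=22: helpful=0 vs 0: equal → NULL
review_id=23: helpful=254 vs 0: differ → 254
review_id=24: helpful=172 vs 0: differ → 172
review_id=25: helpful=59 vs 0: differ → 59
review_id=26: helpful=0 vs 0: equal → NULL
review_id=27: helpful=22 vs 0: differ → 22
review_id=28: helpful=176 vs 0: differ → 176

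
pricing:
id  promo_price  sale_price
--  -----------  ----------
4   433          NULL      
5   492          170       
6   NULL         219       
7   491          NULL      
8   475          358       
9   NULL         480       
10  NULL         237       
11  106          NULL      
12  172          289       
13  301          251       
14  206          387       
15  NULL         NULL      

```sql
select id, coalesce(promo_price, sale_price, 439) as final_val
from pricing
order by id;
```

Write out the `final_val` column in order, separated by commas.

433, 492, 219, 491, 475, 480, 237, 106, 172, 301, 206, 439

id=4: promo_price=433 → 433
id=5: promo_price=492 → 492
id=6: promo_price=NULL, sale_price=219 → 219
id=7: promo_price=491 → 491
id=8: promo_price=475 → 475
id=9: promo_price=NULL, sale_price=480 → 480
id=10: promo_price=NULL, sale_price=237 → 237
id=11: promo_price=106 → 106
id=12: promo_price=172 → 172
id=13: promo_price=301 → 301
id=14: promo_price=206 → 206
id=15: promo_price=NULL, sale_price=NULL, → literal 439 → 439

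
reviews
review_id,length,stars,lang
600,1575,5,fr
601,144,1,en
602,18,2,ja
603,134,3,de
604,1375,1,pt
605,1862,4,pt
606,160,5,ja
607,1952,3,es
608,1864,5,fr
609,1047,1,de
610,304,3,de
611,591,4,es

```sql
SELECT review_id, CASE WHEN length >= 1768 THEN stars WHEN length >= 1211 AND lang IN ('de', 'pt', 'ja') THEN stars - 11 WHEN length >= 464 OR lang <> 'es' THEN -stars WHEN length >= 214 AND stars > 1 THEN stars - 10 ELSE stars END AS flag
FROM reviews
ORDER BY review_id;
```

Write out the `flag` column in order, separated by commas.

-5, -1, -2, -3, -10, 4, -5, 3, 5, -1, -3, -4

review_id=600: length >= 464 OR lang <> 'es' → -5
review_id=601: length >= 464 OR lang <> 'es' → -1
review_id=602: length >= 464 OR lang <> 'es' → -2
review_id=603: length >= 464 OR lang <> 'es' → -3
review_id=604: length >= 1211 AND lang IN ('de', 'pt', 'ja') → -10
review_id=605: length >= 1768 → 4
review_id=606: length >= 464 OR lang <> 'es' → -5
review_id=607: length >= 1768 → 3
review_id=608: length >= 1768 → 5
review_id=609: length >= 464 OR lang <> 'es' → -1
review_id=610: length >= 464 OR lang <> 'es' → -3
review_id=611: length >= 464 OR lang <> 'es' → -4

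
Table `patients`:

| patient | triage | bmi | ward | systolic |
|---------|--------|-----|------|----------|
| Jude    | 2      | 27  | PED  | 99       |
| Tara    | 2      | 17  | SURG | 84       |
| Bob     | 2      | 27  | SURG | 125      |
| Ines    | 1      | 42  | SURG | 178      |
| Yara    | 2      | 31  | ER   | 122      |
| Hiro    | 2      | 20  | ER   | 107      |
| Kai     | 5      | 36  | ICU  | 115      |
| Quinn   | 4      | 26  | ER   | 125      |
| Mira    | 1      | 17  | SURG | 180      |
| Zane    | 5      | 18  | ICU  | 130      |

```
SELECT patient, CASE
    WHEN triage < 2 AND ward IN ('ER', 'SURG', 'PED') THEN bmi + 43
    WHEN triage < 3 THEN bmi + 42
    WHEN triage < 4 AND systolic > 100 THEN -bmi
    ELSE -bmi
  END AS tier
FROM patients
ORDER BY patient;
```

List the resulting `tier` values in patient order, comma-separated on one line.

patient=Bob: triage < 3 → 69
patient=Hiro: triage < 3 → 62
patient=Ines: triage < 2 AND ward IN ('ER', 'SURG', 'PED') → 85
patient=Jude: triage < 3 → 69
patient=Kai: ELSE → -36
patient=Mira: triage < 2 AND ward IN ('ER', 'SURG', 'PED') → 60
patient=Quinn: ELSE → -26
patient=Tara: triage < 3 → 59
patient=Yara: triage < 3 → 73
patient=Zane: ELSE → -18

69, 62, 85, 69, -36, 60, -26, 59, 73, -18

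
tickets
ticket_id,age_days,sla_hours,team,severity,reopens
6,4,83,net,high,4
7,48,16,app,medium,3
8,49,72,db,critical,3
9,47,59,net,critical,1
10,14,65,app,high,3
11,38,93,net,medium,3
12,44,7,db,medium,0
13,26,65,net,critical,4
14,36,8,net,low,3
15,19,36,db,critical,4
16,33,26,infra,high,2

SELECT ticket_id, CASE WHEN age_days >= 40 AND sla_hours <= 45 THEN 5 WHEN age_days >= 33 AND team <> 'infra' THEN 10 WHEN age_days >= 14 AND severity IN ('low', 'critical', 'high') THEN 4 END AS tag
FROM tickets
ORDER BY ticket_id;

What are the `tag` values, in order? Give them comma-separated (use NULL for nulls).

NULL, 5, 10, 10, 4, 10, 5, 4, 10, 4, 4

ticket_id=6: (no match → NULL) → NULL
ticket_id=7: age_days >= 40 AND sla_hours <= 45 → 5
ticket_id=8: age_days >= 33 AND team <> 'infra' → 10
ticket_id=9: age_days >= 33 AND team <> 'infra' → 10
ticket_id=10: age_days >= 14 AND severity IN ('low', 'critical', 'high') → 4
ticket_id=11: age_days >= 33 AND team <> 'infra' → 10
ticket_id=12: age_days >= 40 AND sla_hours <= 45 → 5
ticket_id=13: age_days >= 14 AND severity IN ('low', 'critical', 'high') → 4
ticket_id=14: age_days >= 33 AND team <> 'infra' → 10
ticket_id=15: age_days >= 14 AND severity IN ('low', 'critical', 'high') → 4
ticket_id=16: age_days >= 14 AND severity IN ('low', 'critical', 'high') → 4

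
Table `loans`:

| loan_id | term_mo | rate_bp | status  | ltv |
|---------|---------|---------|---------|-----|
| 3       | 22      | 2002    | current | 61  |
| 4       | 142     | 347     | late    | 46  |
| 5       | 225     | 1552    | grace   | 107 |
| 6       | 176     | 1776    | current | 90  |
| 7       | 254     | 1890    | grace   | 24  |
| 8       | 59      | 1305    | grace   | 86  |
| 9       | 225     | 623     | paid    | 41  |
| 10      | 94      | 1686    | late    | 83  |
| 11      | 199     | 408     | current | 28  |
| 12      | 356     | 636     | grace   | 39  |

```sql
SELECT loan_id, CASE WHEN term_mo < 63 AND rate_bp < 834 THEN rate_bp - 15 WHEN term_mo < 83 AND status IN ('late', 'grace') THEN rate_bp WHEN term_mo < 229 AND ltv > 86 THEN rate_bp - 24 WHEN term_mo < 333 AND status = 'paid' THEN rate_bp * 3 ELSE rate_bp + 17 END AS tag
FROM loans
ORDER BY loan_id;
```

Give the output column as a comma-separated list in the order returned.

2019, 364, 1528, 1752, 1907, 1305, 1869, 1703, 425, 653

loan_id=3: ELSE → 2019
loan_id=4: ELSE → 364
loan_id=5: term_mo < 229 AND ltv > 86 → 1528
loan_id=6: term_mo < 229 AND ltv > 86 → 1752
loan_id=7: ELSE → 1907
loan_id=8: term_mo < 83 AND status IN ('late', 'grace') → 1305
loan_id=9: term_mo < 333 AND status = 'paid' → 1869
loan_id=10: ELSE → 1703
loan_id=11: ELSE → 425
loan_id=12: ELSE → 653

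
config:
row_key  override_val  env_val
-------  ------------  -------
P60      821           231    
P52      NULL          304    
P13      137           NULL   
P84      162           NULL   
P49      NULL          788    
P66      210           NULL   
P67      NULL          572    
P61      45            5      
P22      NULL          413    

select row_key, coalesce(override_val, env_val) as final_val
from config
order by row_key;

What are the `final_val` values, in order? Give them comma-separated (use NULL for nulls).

137, 413, 788, 304, 821, 45, 210, 572, 162

row_key=P13: override_val=137 → 137
row_key=P22: override_val=NULL, env_val=413 → 413
row_key=P49: override_val=NULL, env_val=788 → 788
row_key=P52: override_val=NULL, env_val=304 → 304
row_key=P60: override_val=821 → 821
row_key=P61: override_val=45 → 45
row_key=P66: override_val=210 → 210
row_key=P67: override_val=NULL, env_val=572 → 572
row_key=P84: override_val=162 → 162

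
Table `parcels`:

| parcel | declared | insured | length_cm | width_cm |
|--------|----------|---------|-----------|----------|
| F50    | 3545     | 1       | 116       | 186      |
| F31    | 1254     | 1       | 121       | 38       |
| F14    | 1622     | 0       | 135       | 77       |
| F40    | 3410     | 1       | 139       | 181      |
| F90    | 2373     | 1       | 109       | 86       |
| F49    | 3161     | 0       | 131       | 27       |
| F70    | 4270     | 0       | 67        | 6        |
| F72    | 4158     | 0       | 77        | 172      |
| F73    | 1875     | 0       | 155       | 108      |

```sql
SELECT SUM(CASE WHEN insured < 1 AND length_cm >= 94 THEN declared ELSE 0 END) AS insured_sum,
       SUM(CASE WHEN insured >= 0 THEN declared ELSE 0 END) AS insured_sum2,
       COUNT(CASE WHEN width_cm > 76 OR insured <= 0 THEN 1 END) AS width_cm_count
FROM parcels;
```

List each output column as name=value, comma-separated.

insured_sum=6658, insured_sum2=25668, width_cm_count=8

[insured_sum: insured < 1 AND length_cm >= 94]
parcel=F50: ✗
parcel=F31: ✗
parcel=F14: ✓ → 1622
parcel=F40: ✗
parcel=F90: ✗
parcel=F49: ✓ → 3161
parcel=F70: ✗
parcel=F72: ✗
parcel=F73: ✓ → 1875
insured_sum = 1622 + 3161 + 1875 = 6658
—
[insured_sum2: insured >= 0]
parcel=F50: ✓ → 3545
parcel=F31: ✓ → 1254
parcel=F14: ✓ → 1622
parcel=F40: ✓ → 3410
parcel=F90: ✓ → 2373
parcel=F49: ✓ → 3161
parcel=F70: ✓ → 4270
parcel=F72: ✓ → 4158
parcel=F73: ✓ → 1875
insured_sum2 = 3545 + 1254 + 1622 + 3410 + 2373 + 3161 + 4270 + 4158 + 1875 = 25668
—
[width_cm_count: width_cm > 76 OR insured <= 0]
parcel=F50: ✓ → 1
parcel=F31: ✗
parcel=F14: ✓ → 1
parcel=F40: ✓ → 1
parcel=F90: ✓ → 1
parcel=F49: ✓ → 1
parcel=F70: ✓ → 1
parcel=F72: ✓ → 1
parcel=F73: ✓ → 1
width_cm_count = COUNT(1, 1, 1, 1, 1, 1, 1, 1) = 8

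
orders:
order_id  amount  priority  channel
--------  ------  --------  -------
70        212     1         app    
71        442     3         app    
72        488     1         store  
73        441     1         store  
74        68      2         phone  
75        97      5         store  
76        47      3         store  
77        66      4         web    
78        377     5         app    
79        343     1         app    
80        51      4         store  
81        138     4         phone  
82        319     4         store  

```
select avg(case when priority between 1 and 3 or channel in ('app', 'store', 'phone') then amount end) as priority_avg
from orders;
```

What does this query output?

251.9166666667

order_id=70: ✓ → 212
order_id=71: ✓ → 442
order_id=72: ✓ → 488
order_id=73: ✓ → 441
order_id=74: ✓ → 68
order_id=75: ✓ → 97
order_id=76: ✓ → 47
order_id=77: ✗
order_id=78: ✓ → 377
order_id=79: ✓ → 343
order_id=80: ✓ → 51
order_id=81: ✓ → 138
order_id=82: ✓ → 319
priority_avg = (212 + 442 + 488 + 441 + 68 + 97 + 47 + 377 + 343 + 51 + 138 + 319) / 12 = 251.9166666667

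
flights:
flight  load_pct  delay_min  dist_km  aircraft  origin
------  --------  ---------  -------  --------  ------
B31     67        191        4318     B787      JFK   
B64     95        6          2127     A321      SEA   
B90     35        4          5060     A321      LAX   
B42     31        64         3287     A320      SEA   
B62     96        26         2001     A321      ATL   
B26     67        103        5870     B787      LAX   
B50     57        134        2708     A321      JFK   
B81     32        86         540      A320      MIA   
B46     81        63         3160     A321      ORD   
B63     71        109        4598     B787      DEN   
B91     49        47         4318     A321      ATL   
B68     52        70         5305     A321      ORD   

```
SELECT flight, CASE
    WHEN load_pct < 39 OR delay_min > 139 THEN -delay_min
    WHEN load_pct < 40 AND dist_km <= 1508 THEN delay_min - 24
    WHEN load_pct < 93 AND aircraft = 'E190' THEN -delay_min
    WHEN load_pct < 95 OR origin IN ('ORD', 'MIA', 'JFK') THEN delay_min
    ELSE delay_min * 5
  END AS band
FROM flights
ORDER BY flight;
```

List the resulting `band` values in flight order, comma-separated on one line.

flight=B26: load_pct < 95 OR origin IN ('ORD', 'MIA', 'JFK') → 103
flight=B31: load_pct < 39 OR delay_min > 139 → -191
flight=B42: load_pct < 39 OR delay_min > 139 → -64
flight=B46: load_pct < 95 OR origin IN ('ORD', 'MIA', 'JFK') → 63
flight=B50: load_pct < 95 OR origin IN ('ORD', 'MIA', 'JFK') → 134
flight=B62: ELSE → 130
flight=B63: load_pct < 95 OR origin IN ('ORD', 'MIA', 'JFK') → 109
flight=B64: ELSE → 30
flight=B68: load_pct < 95 OR origin IN ('ORD', 'MIA', 'JFK') → 70
flight=B81: load_pct < 39 OR delay_min > 139 → -86
flight=B90: load_pct < 39 OR delay_min > 139 → -4
flight=B91: load_pct < 95 OR origin IN ('ORD', 'MIA', 'JFK') → 47

103, -191, -64, 63, 134, 130, 109, 30, 70, -86, -4, 47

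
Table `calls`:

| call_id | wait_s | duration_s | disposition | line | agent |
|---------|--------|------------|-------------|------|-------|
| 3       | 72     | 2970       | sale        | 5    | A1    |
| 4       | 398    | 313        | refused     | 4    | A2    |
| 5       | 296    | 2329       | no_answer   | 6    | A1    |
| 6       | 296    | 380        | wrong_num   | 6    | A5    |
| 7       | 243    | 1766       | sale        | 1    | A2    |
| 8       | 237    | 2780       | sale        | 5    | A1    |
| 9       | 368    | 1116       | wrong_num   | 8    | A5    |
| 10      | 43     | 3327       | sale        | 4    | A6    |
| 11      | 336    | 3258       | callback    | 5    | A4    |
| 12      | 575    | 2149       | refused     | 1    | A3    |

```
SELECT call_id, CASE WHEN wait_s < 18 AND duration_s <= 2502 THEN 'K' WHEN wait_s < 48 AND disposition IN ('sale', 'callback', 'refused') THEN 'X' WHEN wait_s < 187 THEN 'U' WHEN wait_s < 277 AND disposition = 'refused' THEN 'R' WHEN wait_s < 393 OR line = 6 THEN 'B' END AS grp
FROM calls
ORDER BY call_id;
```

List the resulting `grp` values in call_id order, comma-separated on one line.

call_id=3: wait_s < 187 → U
call_id=4: (no match → NULL) → NULL
call_id=5: wait_s < 393 OR line = 6 → B
call_id=6: wait_s < 393 OR line = 6 → B
call_id=7: wait_s < 393 OR line = 6 → B
call_id=8: wait_s < 393 OR line = 6 → B
call_id=9: wait_s < 393 OR line = 6 → B
call_id=10: wait_s < 48 AND disposition IN ('sale', 'callback', 'refused') → X
call_id=11: wait_s < 393 OR line = 6 → B
call_id=12: (no match → NULL) → NULL

U, NULL, B, B, B, B, B, X, B, NULL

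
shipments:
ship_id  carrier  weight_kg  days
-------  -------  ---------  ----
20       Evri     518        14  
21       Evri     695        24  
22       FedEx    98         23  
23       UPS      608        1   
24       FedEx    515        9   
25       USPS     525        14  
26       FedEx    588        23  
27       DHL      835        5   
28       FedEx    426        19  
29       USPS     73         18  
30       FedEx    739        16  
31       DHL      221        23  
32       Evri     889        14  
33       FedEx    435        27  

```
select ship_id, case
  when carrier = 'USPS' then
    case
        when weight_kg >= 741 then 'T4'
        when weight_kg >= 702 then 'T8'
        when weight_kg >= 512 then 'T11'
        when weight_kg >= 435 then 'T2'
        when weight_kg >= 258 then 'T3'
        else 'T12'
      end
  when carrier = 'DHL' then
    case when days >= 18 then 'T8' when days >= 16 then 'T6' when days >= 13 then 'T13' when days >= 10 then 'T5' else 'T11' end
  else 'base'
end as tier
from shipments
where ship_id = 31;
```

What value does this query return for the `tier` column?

T8

ship_id = 31: carrier=DHL, weight_kg=221, days=23.
carrier='DHL' → inner[days >= 18] → T8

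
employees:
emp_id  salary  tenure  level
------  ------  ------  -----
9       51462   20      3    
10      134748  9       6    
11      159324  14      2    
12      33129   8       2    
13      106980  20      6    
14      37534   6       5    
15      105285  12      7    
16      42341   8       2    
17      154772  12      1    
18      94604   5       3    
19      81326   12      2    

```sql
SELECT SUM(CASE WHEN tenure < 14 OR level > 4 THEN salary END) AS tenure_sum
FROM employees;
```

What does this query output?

790719

emp_id=9: ✗
emp_id=10: ✓ → 134748
emp_id=11: ✗
emp_id=12: ✓ → 33129
emp_id=13: ✓ → 106980
emp_id=14: ✓ → 37534
emp_id=15: ✓ → 105285
emp_id=16: ✓ → 42341
emp_id=17: ✓ → 154772
emp_id=18: ✓ → 94604
emp_id=19: ✓ → 81326
tenure_sum = 134748 + 33129 + 106980 + 37534 + 105285 + 42341 + 154772 + 94604 + 81326 = 790719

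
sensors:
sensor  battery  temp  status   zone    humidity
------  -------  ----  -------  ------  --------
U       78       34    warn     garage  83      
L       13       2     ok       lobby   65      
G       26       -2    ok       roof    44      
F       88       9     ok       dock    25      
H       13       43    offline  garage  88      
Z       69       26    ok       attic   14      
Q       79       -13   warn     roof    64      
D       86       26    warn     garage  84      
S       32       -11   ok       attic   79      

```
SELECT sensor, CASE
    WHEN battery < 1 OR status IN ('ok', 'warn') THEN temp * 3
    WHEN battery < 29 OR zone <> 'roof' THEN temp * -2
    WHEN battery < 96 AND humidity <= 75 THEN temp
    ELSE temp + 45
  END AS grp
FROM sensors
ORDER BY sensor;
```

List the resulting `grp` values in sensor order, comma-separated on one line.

sensor=D: battery < 1 OR status IN ('ok', 'warn') → 78
sensor=F: battery < 1 OR status IN ('ok', 'warn') → 27
sensor=G: battery < 1 OR status IN ('ok', 'warn') → -6
sensor=H: battery < 29 OR zone <> 'roof' → -86
sensor=L: battery < 1 OR status IN ('ok', 'warn') → 6
sensor=Q: battery < 1 OR status IN ('ok', 'warn') → -39
sensor=S: battery < 1 OR status IN ('ok', 'warn') → -33
sensor=U: battery < 1 OR status IN ('ok', 'warn') → 102
sensor=Z: battery < 1 OR status IN ('ok', 'warn') → 78

78, 27, -6, -86, 6, -39, -33, 102, 78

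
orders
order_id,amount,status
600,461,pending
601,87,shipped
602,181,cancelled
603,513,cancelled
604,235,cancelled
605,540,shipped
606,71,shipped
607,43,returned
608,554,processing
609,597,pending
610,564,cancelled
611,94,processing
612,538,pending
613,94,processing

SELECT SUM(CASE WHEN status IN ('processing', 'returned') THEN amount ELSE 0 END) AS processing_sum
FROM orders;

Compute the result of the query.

785

order_id=600: ✗
order_id=601: ✗
order_id=602: ✗
order_id=603: ✗
order_id=604: ✗
order_id=605: ✗
order_id=606: ✗
order_id=607: ✓ → 43
order_id=608: ✓ → 554
order_id=609: ✗
order_id=610: ✗
order_id=611: ✓ → 94
order_id=612: ✗
order_id=613: ✓ → 94
processing_sum = 43 + 554 + 94 + 94 = 785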